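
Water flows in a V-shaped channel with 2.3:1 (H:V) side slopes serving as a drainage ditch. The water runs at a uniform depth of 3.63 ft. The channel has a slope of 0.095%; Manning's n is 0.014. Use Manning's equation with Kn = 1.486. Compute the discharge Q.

For a triangular section with side slope z = 2.3: A = zy² = 2.3×3.63² = 30.31 ft²; P = 2y√(1+z²) = 2×3.63×2.508 = 18.21 ft.
Hydraulic radius R = A/P = 30.31/18.21 = 1.664 ft.
Manning's equation: Q = (1.486/n) A R^(2/3) S^(1/2) = (1.486/0.014) × 30.31 × 1.664^(2/3) × 0.00095^(1/2) = 139 ft³/s.

Q = 139 ft³/s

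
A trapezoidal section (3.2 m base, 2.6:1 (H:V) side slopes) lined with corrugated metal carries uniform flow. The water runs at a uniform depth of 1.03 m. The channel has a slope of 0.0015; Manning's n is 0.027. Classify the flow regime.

With bottom width b = 3.2 m and side slope z = 2.6: A = (b + zy)y = (3.2 + 2.6×1.03)×1.03 = 6.054 m²; P = b + 2y√(1+z²) = 3.2 + 2×1.03×2.786 = 8.938 m.
Hydraulic radius R = A/P = 6.054/8.938 = 0.6773 m.
V = (1/n) R^(2/3) √S = (1/0.027) × 0.6773^(2/3) × √0.0015 = 1.106 m/s. Hydraulic depth D_h = A/T = 6.054/8.556 = 0.7076 m.
Froude number Fr = V/√(g·D_h) = 1.106/√(9.81×0.7076) = 0.42, which is less than 1, so the flow is subcritical.

subcritical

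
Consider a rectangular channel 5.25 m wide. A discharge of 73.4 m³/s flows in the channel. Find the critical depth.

For a rectangular channel, critical depth y_c = (q²/g)^(1/3) where q = Q/b = 73.4/5.25 = 13.98 m²/s.
So y_c = (13.98²/9.81)^(1/3) = 2.71 m.

y_c = 2.71 m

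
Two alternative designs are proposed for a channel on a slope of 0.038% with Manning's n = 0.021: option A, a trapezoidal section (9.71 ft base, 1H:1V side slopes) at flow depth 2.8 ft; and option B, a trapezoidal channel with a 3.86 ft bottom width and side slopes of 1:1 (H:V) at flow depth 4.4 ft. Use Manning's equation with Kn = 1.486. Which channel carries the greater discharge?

Channel A: With bottom width b = 9.71 ft and side slope z = 1: A = (b + zy)y = (9.71 + 1×2.8)×2.8 = 35.03 ft²; P = b + 2y√(1+z²) = 9.71 + 2×2.8×1.414 = 17.63 ft. Hydraulic radius R = A/P = 35.03/17.63 = 1.987 ft. Q_A = (1.486/0.021)·35.03·1.987^(2/3)·√0.00038 = 76.36 ft³/s.
Channel B: With bottom width b = 3.86 ft and side slope z = 1: A = (b + zy)y = (3.86 + 1×4.4)×4.4 = 36.34 ft²; P = b + 2y√(1+z²) = 3.86 + 2×4.4×1.414 = 16.31 ft. Hydraulic radius R = A/P = 36.34/16.31 = 2.229 ft. Q_B = (1.486/0.021)·36.34·2.229^(2/3)·√0.00038 = 85.55 ft³/s.
Q_A = 76.36 ft³/s vs Q_B = 85.55 ft³/s, so channel B carries more.

channel B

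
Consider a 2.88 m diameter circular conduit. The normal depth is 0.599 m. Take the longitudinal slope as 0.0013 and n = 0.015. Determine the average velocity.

For a circular section of diameter D = 2.88 m at depth y = 0.599 m, the central angle is θ = 2 arccos(1 − 2y/D) = 1.894 rad. Then A = (D²/8)(θ − sin θ) = 0.9809 m² and P = Dθ/2 = 2.728 m.
Hydraulic radius R = A/P = 0.9809/2.728 = 0.3596 m.
From Manning's equation, V = (1/n) R^(2/3) S^(1/2) = (1/0.015) × 0.3596^(2/3) × 0.0013^(1/2) = 1.22 m/s.

V = 1.22 m/s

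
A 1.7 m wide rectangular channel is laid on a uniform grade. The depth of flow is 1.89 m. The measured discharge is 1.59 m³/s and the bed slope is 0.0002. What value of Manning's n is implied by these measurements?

n = 0.02

Flow area A = b·y = 1.7 × 1.89 = 3.213 m². Wetted perimeter P = b + 2y = 1.7 + 2×1.89 = 5.48 m.
Hydraulic radius R = A/P = 3.213/5.48 = 0.5863 m.
Rearranging Manning's equation: n = (1/Q) A R^(2/3) S^(1/2) = (1/1.59) × 3.213 × 0.5863^(2/3) × √0.0002 = 0.02.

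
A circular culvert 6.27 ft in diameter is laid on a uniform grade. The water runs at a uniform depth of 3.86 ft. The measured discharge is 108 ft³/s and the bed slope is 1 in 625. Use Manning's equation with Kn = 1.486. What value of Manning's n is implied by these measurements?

For a circular section of diameter D = 6.27 ft at depth y = 3.86 ft, the central angle is θ = 2 arccos(1 − 2y/D) = 3.608 rad. Then A = (D²/8)(θ − sin θ) = 19.94 ft² and P = Dθ/2 = 11.31 ft.
Hydraulic radius R = A/P = 19.94/11.31 = 1.763 ft.
Rearranging Manning's equation: n = (1.486/Q) A R^(2/3) S^(1/2) = (1.486/108) × 19.94 × 1.763^(2/3) × √0.0016 = 0.016.

n = 0.016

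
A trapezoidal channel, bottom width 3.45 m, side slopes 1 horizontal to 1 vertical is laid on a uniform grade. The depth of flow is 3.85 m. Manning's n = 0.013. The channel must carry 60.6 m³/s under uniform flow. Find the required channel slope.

S = 0.00032

With bottom width b = 3.45 m and side slope z = 1: A = (b + zy)y = (3.45 + 1×3.85)×3.85 = 28.11 m²; P = b + 2y√(1+z²) = 3.45 + 2×3.85×1.414 = 14.34 m.
Hydraulic radius R = A/P = 28.11/14.34 = 1.96 m.
From Manning's equation, S = [nQ / (1 A R^(2/3))]² = [0.013 × 60.6 / (1 × 28.11 × 1.96^(2/3))]² = 0.00032.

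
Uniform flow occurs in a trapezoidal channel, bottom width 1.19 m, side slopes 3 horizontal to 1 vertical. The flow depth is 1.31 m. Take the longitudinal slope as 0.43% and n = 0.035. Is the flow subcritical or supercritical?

subcritical

With bottom width b = 1.19 m and side slope z = 3: A = (b + zy)y = (1.19 + 3×1.31)×1.31 = 6.707 m²; P = b + 2y√(1+z²) = 1.19 + 2×1.31×3.162 = 9.475 m.
Hydraulic radius R = A/P = 6.707/9.475 = 0.7079 m.
V = (1/n) R^(2/3) √S = (1/0.035) × 0.7079^(2/3) × √0.0043 = 1.488 m/s. Hydraulic depth D_h = A/T = 6.707/9.05 = 0.7411 m.
Froude number Fr = V/√(g·D_h) = 1.488/√(9.81×0.7411) = 0.552, which is less than 1, so the flow is subcritical.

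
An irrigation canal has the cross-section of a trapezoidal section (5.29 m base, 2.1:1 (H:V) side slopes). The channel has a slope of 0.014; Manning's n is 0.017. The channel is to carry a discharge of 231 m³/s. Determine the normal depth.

Manning's equation rearranged: A R^(2/3) = nQ / (1·√S) = 0.017 × 231 / (√0.014) = 33.19.
Trying y = 3.09 m: A R^(2/3) = 54.87 — too large.
Trying y = 1.73 m: A R^(2/3) = 17.02 — too small.
Trying y = 2.42 m: A R^(2/3) = 33.14 — matches.

y_n = 2.42 m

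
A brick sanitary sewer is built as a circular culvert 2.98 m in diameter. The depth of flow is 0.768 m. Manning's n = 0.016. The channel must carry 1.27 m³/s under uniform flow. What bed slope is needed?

For a circular section of diameter D = 2.98 m at depth y = 0.768 m, the central angle is θ = 2 arccos(1 − 2y/D) = 2.13 rad. Then A = (D²/8)(θ − sin θ) = 1.423 m² and P = Dθ/2 = 3.173 m.
Hydraulic radius R = A/P = 1.423/3.173 = 0.4485 m.
From Manning's equation, S = [nQ / (1 A R^(2/3))]² = [0.016 × 1.27 / (1 × 1.423 × 0.4485^(2/3))]² = 0.000594.

S = 0.000594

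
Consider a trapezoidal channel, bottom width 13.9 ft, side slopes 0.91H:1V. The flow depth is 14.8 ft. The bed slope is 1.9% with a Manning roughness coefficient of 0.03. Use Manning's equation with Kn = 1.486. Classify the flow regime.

With bottom width b = 13.9 ft and side slope z = 0.91: A = (b + zy)y = (13.9 + 0.91×14.8)×14.8 = 405 ft²; P = b + 2y√(1+z²) = 13.9 + 2×14.8×1.352 = 53.92 ft.
Hydraulic radius R = A/P = 405/53.92 = 7.512 ft.
V = (1.486/n) R^(2/3) √S = (1.486/0.03) × 7.512^(2/3) × √0.019 = 26.19 ft/s. Hydraulic depth D_h = A/T = 405/40.84 = 9.919 ft.
Froude number Fr = V/√(g·D_h) = 26.19/√(32.2×9.919) = 1.47, which is greater than 1, so the flow is supercritical.

supercritical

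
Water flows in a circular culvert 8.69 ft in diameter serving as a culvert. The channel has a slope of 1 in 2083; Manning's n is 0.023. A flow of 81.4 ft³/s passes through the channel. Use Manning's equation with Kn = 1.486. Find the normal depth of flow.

Manning's equation rearranged: A R^(2/3) = nQ / (1.486·√S) = 0.023 × 81.4 / (1.486 × √0.0004801) = 57.5.
At y = 5.8 ft: A R^(2/3) = 78.11 — high.
At y = 3.87 ft: A R^(2/3) = 40.68 — low.
At y = 4.74 ft: A R^(2/3) = 57.49 — close enough.

y_n = 4.74 ft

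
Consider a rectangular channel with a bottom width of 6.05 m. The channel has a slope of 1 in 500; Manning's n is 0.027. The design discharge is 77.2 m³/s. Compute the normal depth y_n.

y_n = 5.04 m

Manning's equation rearranged: A R^(2/3) = nQ / (1·√S) = 0.027 × 77.2 / (√0.002) = 46.61.
At y = 3.99 m: A R^(2/3) = 34.66 — too small.
At y = 5.04 m: A R^(2/3) = 46.62 — matches.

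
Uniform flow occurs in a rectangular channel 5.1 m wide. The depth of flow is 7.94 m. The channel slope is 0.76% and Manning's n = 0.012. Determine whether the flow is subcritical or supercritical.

Flow area A = b·y = 5.1 × 7.94 = 40.49 m². Wetted perimeter P = b + 2y = 5.1 + 2×7.94 = 20.98 m.
Hydraulic radius R = A/P = 40.49/20.98 = 1.93 m.
V = (1/n) R^(2/3) √S = (1/0.012) × 1.93^(2/3) × √0.0076 = 11.26 m/s. Hydraulic depth D_h = A/T = 40.49/5.1 = 7.94 m.
Froude number Fr = V/√(g·D_h) = 11.26/√(9.81×7.94) = 1.28, which is greater than 1, so the flow is supercritical.

supercritical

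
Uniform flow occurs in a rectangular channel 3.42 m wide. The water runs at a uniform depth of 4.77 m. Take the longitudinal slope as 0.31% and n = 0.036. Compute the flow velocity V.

V = 1.8 m/s

Flow area A = b·y = 3.42 × 4.77 = 16.31 m². Wetted perimeter P = b + 2y = 3.42 + 2×4.77 = 12.96 m.
Hydraulic radius R = A/P = 16.31/12.96 = 1.259 m.
From Manning's equation, V = (1/n) R^(2/3) S^(1/2) = (1/0.036) × 1.259^(2/3) × 0.0031^(1/2) = 1.8 m/s.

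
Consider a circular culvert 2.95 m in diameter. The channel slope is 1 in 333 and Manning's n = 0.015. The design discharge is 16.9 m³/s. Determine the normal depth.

y_n = 2.05 m

Manning's equation rearranged: A R^(2/3) = nQ / (1·√S) = 0.015 × 16.9 / (√0.003003) = 4.626.
Try y = 1.82 m: A R^(2/3) = 3.91 — short.
Try y = 2.05 m: A R^(2/3) = 4.627 — close enough.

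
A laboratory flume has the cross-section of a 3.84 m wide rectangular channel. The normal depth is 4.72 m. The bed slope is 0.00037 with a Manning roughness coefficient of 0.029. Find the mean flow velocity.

V = 0.816 m/s

Flow area A = b·y = 3.84 × 4.72 = 18.12 m². Wetted perimeter P = b + 2y = 3.84 + 2×4.72 = 13.28 m.
Hydraulic radius R = A/P = 18.12/13.28 = 1.365 m.
From Manning's equation, V = (1/n) R^(2/3) S^(1/2) = (1/0.029) × 1.365^(2/3) × 0.00037^(1/2) = 0.816 m/s.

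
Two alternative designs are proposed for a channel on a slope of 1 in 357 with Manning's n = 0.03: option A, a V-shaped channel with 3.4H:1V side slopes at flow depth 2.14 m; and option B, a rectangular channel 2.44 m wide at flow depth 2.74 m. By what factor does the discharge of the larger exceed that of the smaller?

2.65

Channel A: For a triangular section with side slope z = 3.4: A = zy² = 3.4×2.14² = 15.57 m²; P = 2y√(1+z²) = 2×2.14×3.544 = 15.17 m. Hydraulic radius R = A/P = 15.57/15.17 = 1.027 m. Q_A = (1/0.03)·15.57·1.027^(2/3)·√0.002801 = 27.95 m³/s.
Channel B: Flow area A = b·y = 2.44 × 2.74 = 6.686 m². Wetted perimeter P = b + 2y = 2.44 + 2×2.74 = 7.92 m. Hydraulic radius R = A/P = 6.686/7.92 = 0.8441 m. Q_B = (1/0.03)·6.686·0.8441^(2/3)·√0.002801 = 10.53 m³/s.
The larger discharge is 27.95 m³/s and the smaller is 10.53 m³/s; the ratio is 2.65.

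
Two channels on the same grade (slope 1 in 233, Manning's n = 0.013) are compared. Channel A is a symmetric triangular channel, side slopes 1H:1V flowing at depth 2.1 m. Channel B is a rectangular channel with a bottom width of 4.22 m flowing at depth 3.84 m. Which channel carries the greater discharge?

channel B

Channel A: For a triangular section with side slope z = 1: A = zy² = 1×2.1² = 4.41 m²; P = 2y√(1+z²) = 2×2.1×1.414 = 5.94 m. Hydraulic radius R = A/P = 4.41/5.94 = 0.7425 m. Q_A = (1/0.013)·4.41·0.7425^(2/3)·√0.004292 = 18.22 m³/s.
Channel B: Flow area A = b·y = 4.22 × 3.84 = 16.2 m². Wetted perimeter P = b + 2y = 4.22 + 2×3.84 = 11.9 m. Hydraulic radius R = A/P = 16.2/11.9 = 1.362 m. Q_B = (1/0.013)·16.2·1.362^(2/3)·√0.004292 = 100.3 m³/s.
Q_A = 18.22 m³/s vs Q_B = 100.3 m³/s, so channel B carries more.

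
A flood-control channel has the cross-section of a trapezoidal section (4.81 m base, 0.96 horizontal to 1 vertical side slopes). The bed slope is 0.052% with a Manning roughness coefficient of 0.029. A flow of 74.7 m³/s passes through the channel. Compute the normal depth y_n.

Manning's equation rearranged: A R^(2/3) = nQ / (1·√S) = 0.029 × 74.7 / (√0.00052) = 95.
Trying y = 6.05 m: A R^(2/3) = 132.9 — too large.
Trying y = 4.59 m: A R^(2/3) = 76.09 — too small.
Trying y = 5.13 m: A R^(2/3) = 95 — ≈ 95.

y_n = 5.13 m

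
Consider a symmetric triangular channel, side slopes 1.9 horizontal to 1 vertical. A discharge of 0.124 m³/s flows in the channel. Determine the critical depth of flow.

At critical depth, Q² T / (g A³) = 1, i.e. A³/T = Q²/g = 0.124²/9.81 = 0.001567.
At y = 0.265 m: A³/T = 0.002359 — too large.
At y = 0.171 m: A³/T = 0.0002639 — too small.
At y = 0.244 m: A³/T = 0.001561 — matches.

y_c = 0.244 m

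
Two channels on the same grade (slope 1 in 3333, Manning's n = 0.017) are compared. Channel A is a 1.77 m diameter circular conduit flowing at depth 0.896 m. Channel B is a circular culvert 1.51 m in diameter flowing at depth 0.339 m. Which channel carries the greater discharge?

channel A

Channel A: For a circular section of diameter D = 1.77 m at depth y = 0.896 m, the central angle is θ = 2 arccos(1 − 2y/D) = 3.166 rad. Then A = (D²/8)(θ − sin θ) = 1.25 m² and P = Dθ/2 = 2.802 m. Hydraulic radius R = A/P = 1.25/2.802 = 0.446 m. Q_A = (1/0.017)·1.25·0.446^(2/3)·√0.0003 = 0.7433 m³/s.
Channel B: For a circular section of diameter D = 1.51 m at depth y = 0.339 m, the central angle is θ = 2 arccos(1 − 2y/D) = 1.974 rad. Then A = (D²/8)(θ − sin θ) = 0.3006 m² and P = Dθ/2 = 1.491 m. Hydraulic radius R = A/P = 0.3006/1.491 = 0.2017 m. Q_B = (1/0.017)·0.3006·0.2017^(2/3)·√0.0003 = 0.1054 m³/s.
Q_A = 0.7433 m³/s vs Q_B = 0.1054 m³/s, so channel A carries more.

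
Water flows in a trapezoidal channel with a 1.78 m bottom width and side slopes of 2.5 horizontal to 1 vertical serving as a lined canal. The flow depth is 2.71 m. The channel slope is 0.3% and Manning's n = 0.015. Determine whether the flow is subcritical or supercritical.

supercritical

With bottom width b = 1.78 m and side slope z = 2.5: A = (b + zy)y = (1.78 + 2.5×2.71)×2.71 = 23.18 m²; P = b + 2y√(1+z²) = 1.78 + 2×2.71×2.693 = 16.37 m.
Hydraulic radius R = A/P = 23.18/16.37 = 1.416 m.
V = (1/n) R^(2/3) √S = (1/0.015) × 1.416^(2/3) × √0.003 = 4.604 m/s. Hydraulic depth D_h = A/T = 23.18/15.33 = 1.512 m.
Froude number Fr = V/√(g·D_h) = 4.604/√(9.81×1.512) = 1.2, which is greater than 1, so the flow is supercritical.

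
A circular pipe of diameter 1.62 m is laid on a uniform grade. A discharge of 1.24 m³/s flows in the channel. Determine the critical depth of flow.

At critical depth, Q² T / (g A³) = 1, i.e. A³/T = Q²/g = 1.24²/9.81 = 0.1567.
At y = 0.412 m: A³/T = 0.04986 — too small.
At y = 0.554 m: A³/T = 0.1572 — ≈ 0.1567.

y_c = 0.554 m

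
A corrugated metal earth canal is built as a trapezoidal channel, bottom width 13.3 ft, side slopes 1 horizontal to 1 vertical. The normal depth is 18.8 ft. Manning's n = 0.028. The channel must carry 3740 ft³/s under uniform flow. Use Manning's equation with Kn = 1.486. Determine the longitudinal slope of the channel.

With bottom width b = 13.3 ft and side slope z = 1: A = (b + zy)y = (13.3 + 1×18.8)×18.8 = 603.5 ft²; P = b + 2y√(1+z²) = 13.3 + 2×18.8×1.414 = 66.47 ft.
Hydraulic radius R = A/P = 603.5/66.47 = 9.078 ft.
From Manning's equation, S = [nQ / (1.486 A R^(2/3))]² = [0.028 × 3740 / (1.486 × 603.5 × 9.078^(2/3))]² = 0.00072.

S = 0.00072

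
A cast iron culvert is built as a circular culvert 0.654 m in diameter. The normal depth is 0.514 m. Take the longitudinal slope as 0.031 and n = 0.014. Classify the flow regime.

supercritical

For a circular section of diameter D = 0.654 m at depth y = 0.514 m, the central angle is θ = 2 arccos(1 − 2y/D) = 4.359 rad. Then A = (D²/8)(θ − sin θ) = 0.2832 m² and P = Dθ/2 = 1.425 m.
Hydraulic radius R = A/P = 0.2832/1.425 = 0.1987 m.
V = (1/n) R^(2/3) √S = (1/0.014) × 0.1987^(2/3) × √0.031 = 4.282 m/s. Hydraulic depth D_h = A/T = 0.2832/0.5365 = 0.5279 m.
Froude number Fr = V/√(g·D_h) = 4.282/√(9.81×0.5279) = 1.88, which is greater than 1, so the flow is supercritical.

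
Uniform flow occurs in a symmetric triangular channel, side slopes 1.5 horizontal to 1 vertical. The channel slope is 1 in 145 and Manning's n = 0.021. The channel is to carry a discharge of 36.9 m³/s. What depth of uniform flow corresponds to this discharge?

y_n = 2.47 m

Manning's equation rearranged: A R^(2/3) = nQ / (1·√S) = 0.021 × 36.9 / (√0.006897) = 9.331.
Try y = 2.83 m: A R^(2/3) = 13.39 — over.
Try y = 1.71 m: A R^(2/3) = 3.495 — short.
Try y = 2.47 m: A R^(2/3) = 9.319 — close enough.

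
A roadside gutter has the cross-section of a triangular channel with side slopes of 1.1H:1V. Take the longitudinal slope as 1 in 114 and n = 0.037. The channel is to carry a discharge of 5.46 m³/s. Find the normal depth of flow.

Manning's equation rearranged: A R^(2/3) = nQ / (1·√S) = 0.037 × 5.46 / (√0.008772) = 2.157.
Try y = 2.04 m: A R^(2/3) = 3.795 — high.
Try y = 1.65 m: A R^(2/3) = 2.155 — close enough.

y_n = 1.65 m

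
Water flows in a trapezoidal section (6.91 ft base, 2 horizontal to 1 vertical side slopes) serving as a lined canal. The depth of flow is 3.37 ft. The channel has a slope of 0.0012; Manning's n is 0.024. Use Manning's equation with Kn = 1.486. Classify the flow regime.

With bottom width b = 6.91 ft and side slope z = 2: A = (b + zy)y = (6.91 + 2×3.37)×3.37 = 46 ft²; P = b + 2y√(1+z²) = 6.91 + 2×3.37×2.236 = 21.98 ft.
Hydraulic radius R = A/P = 46/21.98 = 2.093 ft.
V = (1.486/n) R^(2/3) √S = (1.486/0.024) × 2.093^(2/3) × √0.0012 = 3.509 ft/s. Hydraulic depth D_h = A/T = 46/20.39 = 2.256 ft.
Froude number Fr = V/√(g·D_h) = 3.509/√(32.2×2.256) = 0.412, which is less than 1, so the flow is subcritical.

subcritical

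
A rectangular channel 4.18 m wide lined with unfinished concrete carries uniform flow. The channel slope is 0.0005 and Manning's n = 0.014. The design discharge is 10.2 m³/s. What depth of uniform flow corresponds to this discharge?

Manning's equation rearranged: A R^(2/3) = nQ / (1·√S) = 0.014 × 10.2 / (√0.0005) = 6.386.
At y = 1.4 m: A R^(2/3) = 5.203 — too small.
At y = 1.91 m: A R^(2/3) = 7.973 — too large.
At y = 1.62 m: A R^(2/3) = 6.371 — close enough.

y_n = 1.62 m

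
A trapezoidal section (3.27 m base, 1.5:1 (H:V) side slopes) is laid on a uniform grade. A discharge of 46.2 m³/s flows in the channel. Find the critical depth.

At critical depth, Q² T / (g A³) = 1, i.e. A³/T = Q²/g = 46.2²/9.81 = 217.6.
Try y = 2.19 m: A³/T = 300.6 — over.
Try y = 1.69 m: A³/T = 113.2 — short.
Try y = 2.01 m: A³/T = 216.8 — close enough.

y_c = 2.01 m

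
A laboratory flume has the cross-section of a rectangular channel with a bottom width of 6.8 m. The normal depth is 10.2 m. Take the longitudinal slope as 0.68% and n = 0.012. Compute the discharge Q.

Q = 890 m³/s

Flow area A = b·y = 6.8 × 10.2 = 69.36 m². Wetted perimeter P = b + 2y = 6.8 + 2×10.2 = 27.2 m.
Hydraulic radius R = A/P = 69.36/27.2 = 2.55 m.
Manning's equation: Q = (1/n) A R^(2/3) S^(1/2) = (1/0.012) × 69.36 × 2.55^(2/3) × 0.0068^(1/2) = 890 m³/s.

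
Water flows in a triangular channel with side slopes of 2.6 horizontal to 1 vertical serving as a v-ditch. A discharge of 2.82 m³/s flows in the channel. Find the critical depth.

y_c = 0.752 m

At critical depth, Q² T / (g A³) = 1, i.e. A³/T = Q²/g = 2.82²/9.81 = 0.8106.
At y = 0.853 m: A³/T = 1.526 — over.
At y = 0.577 m: A³/T = 0.2162 — short.
At y = 0.752 m: A³/T = 0.8128 — close enough.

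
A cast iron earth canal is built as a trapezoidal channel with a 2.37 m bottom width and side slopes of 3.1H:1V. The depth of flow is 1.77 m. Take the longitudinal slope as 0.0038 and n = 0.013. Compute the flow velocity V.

With bottom width b = 2.37 m and side slope z = 3.1: A = (b + zy)y = (2.37 + 3.1×1.77)×1.77 = 13.91 m²; P = b + 2y√(1+z²) = 2.37 + 2×1.77×3.257 = 13.9 m.
Hydraulic radius R = A/P = 13.91/13.9 = 1 m.
From Manning's equation, V = (1/n) R^(2/3) S^(1/2) = (1/0.013) × 1^(2/3) × 0.0038^(1/2) = 4.74 m/s.

V = 4.74 m/s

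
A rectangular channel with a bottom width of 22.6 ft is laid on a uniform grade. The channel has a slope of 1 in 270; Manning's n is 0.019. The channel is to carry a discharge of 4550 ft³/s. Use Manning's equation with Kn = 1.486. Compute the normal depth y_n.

y_n = 12.8 ft

Manning's equation rearranged: A R^(2/3) = nQ / (1.486·√S) = 0.019 × 4550 / (1.486 × √0.003704) = 955.9.
Try y = 14.2 ft: A R^(2/3) = 1094 — over.
Try y = 9.18 ft: A R^(2/3) = 611.9 — short.
Try y = 12.8 ft: A R^(2/3) = 955.4 — ≈ 955.9.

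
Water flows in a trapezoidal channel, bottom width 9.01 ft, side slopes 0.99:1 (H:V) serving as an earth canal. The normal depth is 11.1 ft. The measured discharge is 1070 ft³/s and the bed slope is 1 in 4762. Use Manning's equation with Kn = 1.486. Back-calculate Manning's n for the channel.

With bottom width b = 9.01 ft and side slope z = 0.99: A = (b + zy)y = (9.01 + 0.99×11.1)×11.1 = 222 ft²; P = b + 2y√(1+z²) = 9.01 + 2×11.1×1.407 = 40.25 ft.
Hydraulic radius R = A/P = 222/40.25 = 5.515 ft.
Rearranging Manning's equation: n = (1.486/Q) A R^(2/3) S^(1/2) = (1.486/1070) × 222 × 5.515^(2/3) × √0.00021 = 0.0139.

n = 0.0139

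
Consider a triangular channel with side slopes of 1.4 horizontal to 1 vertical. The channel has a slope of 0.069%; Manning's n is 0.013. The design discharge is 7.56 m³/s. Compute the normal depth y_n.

Manning's equation rearranged: A R^(2/3) = nQ / (1·√S) = 0.013 × 7.56 / (√0.00069) = 3.741.
Trying y = 2.14 m: A R^(2/3) = 5.846 — over.
Trying y = 1.55 m: A R^(2/3) = 2.474 — short.
Trying y = 1.81 m: A R^(2/3) = 3.74 — matches.

y_n = 1.81 m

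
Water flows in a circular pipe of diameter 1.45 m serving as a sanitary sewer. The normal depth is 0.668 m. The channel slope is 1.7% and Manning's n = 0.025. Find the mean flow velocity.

V = 2.56 m/s

For a circular section of diameter D = 1.45 m at depth y = 0.668 m, the central angle is θ = 2 arccos(1 − 2y/D) = 2.984 rad. Then A = (D²/8)(θ − sin θ) = 0.7431 m² and P = Dθ/2 = 2.164 m.
Hydraulic radius R = A/P = 0.7431/2.164 = 0.3435 m.
From Manning's equation, V = (1/n) R^(2/3) S^(1/2) = (1/0.025) × 0.3435^(2/3) × 0.017^(1/2) = 2.56 m/s.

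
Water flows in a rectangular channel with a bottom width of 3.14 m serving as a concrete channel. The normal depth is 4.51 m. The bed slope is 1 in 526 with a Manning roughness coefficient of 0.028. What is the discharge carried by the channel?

Q = 24.4 m³/s

Flow area A = b·y = 3.14 × 4.51 = 14.16 m². Wetted perimeter P = b + 2y = 3.14 + 2×4.51 = 12.16 m.
Hydraulic radius R = A/P = 14.16/12.16 = 1.165 m.
Manning's equation: Q = (1/n) A R^(2/3) S^(1/2) = (1/0.028) × 14.16 × 1.165^(2/3) × 0.001901^(1/2) = 24.4 m³/s.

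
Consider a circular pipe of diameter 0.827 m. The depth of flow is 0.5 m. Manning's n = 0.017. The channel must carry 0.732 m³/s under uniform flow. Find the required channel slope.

For a circular section of diameter D = 0.827 m at depth y = 0.5 m, the central angle is θ = 2 arccos(1 − 2y/D) = 3.563 rad. Then A = (D²/8)(θ − sin θ) = 0.3396 m² and P = Dθ/2 = 1.473 m.
Hydraulic radius R = A/P = 0.3396/1.473 = 0.2305 m.
From Manning's equation, S = [nQ / (1 A R^(2/3))]² = [0.017 × 0.732 / (1 × 0.3396 × 0.2305^(2/3))]² = 0.0095.

S = 0.0095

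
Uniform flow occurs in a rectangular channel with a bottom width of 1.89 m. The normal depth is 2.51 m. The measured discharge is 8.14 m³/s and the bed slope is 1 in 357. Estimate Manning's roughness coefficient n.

Flow area A = b·y = 1.89 × 2.51 = 4.744 m². Wetted perimeter P = b + 2y = 1.89 + 2×2.51 = 6.91 m.
Hydraulic radius R = A/P = 4.744/6.91 = 0.6865 m.
Rearranging Manning's equation: n = (1/Q) A R^(2/3) S^(1/2) = (1/8.14) × 4.744 × 0.6865^(2/3) × √0.002801 = 0.024.

n = 0.024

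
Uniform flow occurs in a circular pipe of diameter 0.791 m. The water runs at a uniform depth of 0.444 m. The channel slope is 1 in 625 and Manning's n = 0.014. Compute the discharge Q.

Q = 0.288 m³/s

For a circular section of diameter D = 0.791 m at depth y = 0.444 m, the central angle is θ = 2 arccos(1 − 2y/D) = 3.387 rad. Then A = (D²/8)(θ − sin θ) = 0.284 m² and P = Dθ/2 = 1.34 m.
Hydraulic radius R = A/P = 0.284/1.34 = 0.212 m.
Manning's equation: Q = (1/n) A R^(2/3) S^(1/2) = (1/0.014) × 0.284 × 0.212^(2/3) × 0.0016^(1/2) = 0.288 m³/s.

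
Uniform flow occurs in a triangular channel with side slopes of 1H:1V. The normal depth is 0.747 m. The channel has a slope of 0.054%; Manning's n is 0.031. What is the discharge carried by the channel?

For a triangular section with side slope z = 1: A = zy² = 1×0.747² = 0.558 m²; P = 2y√(1+z²) = 2×0.747×1.414 = 2.113 m.
Hydraulic radius R = A/P = 0.558/2.113 = 0.2641 m.
Manning's equation: Q = (1/n) A R^(2/3) S^(1/2) = (1/0.031) × 0.558 × 0.2641^(2/3) × 0.00054^(1/2) = 0.172 m³/s.

Q = 0.172 m³/s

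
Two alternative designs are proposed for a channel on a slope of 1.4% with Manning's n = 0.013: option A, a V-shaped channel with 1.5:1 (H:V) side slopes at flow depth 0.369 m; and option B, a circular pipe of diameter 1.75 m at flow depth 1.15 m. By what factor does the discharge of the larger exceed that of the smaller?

18.2

Channel A: For a triangular section with side slope z = 1.5: A = zy² = 1.5×0.369² = 0.2042 m²; P = 2y√(1+z²) = 2×0.369×1.803 = 1.33 m. Hydraulic radius R = A/P = 0.2042/1.33 = 0.1535 m. Q_A = (1/0.013)·0.2042·0.1535^(2/3)·√0.014 = 0.533 m³/s.
Channel B: For a circular section of diameter D = 1.75 m at depth y = 1.15 m, the central angle is θ = 2 arccos(1 − 2y/D) = 3.781 rad. Then A = (D²/8)(θ − sin θ) = 1.676 m² and P = Dθ/2 = 3.308 m. Hydraulic radius R = A/P = 1.676/3.308 = 0.5065 m. Q_B = (1/0.013)·1.676·0.5065^(2/3)·√0.014 = 9.692 m³/s.
The larger discharge is 9.692 m³/s and the smaller is 0.533 m³/s; the ratio is 18.2.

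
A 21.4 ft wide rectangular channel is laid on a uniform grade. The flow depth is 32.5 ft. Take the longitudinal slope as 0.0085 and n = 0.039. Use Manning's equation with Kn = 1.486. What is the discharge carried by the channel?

Flow area A = b·y = 21.4 × 32.5 = 695.5 ft². Wetted perimeter P = b + 2y = 21.4 + 2×32.5 = 86.4 ft.
Hydraulic radius R = A/P = 695.5/86.4 = 8.05 ft.
Manning's equation: Q = (1.486/n) A R^(2/3) S^(1/2) = (1.486/0.039) × 695.5 × 8.05^(2/3) × 0.0085^(1/2) = 9810 ft³/s.

Q = 9810 ft³/s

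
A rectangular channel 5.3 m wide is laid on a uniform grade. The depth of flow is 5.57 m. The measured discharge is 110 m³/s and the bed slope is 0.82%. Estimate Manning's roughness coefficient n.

n = 0.0359

Flow area A = b·y = 5.3 × 5.57 = 29.52 m². Wetted perimeter P = b + 2y = 5.3 + 2×5.57 = 16.44 m.
Hydraulic radius R = A/P = 29.52/16.44 = 1.796 m.
Rearranging Manning's equation: n = (1/Q) A R^(2/3) S^(1/2) = (1/110) × 29.52 × 1.796^(2/3) × √0.0082 = 0.0359.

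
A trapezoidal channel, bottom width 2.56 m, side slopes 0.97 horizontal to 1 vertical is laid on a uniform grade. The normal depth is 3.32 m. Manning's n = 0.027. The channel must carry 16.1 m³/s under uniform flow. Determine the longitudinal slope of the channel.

S = 0.000269

With bottom width b = 2.56 m and side slope z = 0.97: A = (b + zy)y = (2.56 + 0.97×3.32)×3.32 = 19.19 m²; P = b + 2y√(1+z²) = 2.56 + 2×3.32×1.393 = 11.81 m.
Hydraulic radius R = A/P = 19.19/11.81 = 1.625 m.
From Manning's equation, S = [nQ / (1 A R^(2/3))]² = [0.027 × 16.1 / (1 × 19.19 × 1.625^(2/3))]² = 0.000269.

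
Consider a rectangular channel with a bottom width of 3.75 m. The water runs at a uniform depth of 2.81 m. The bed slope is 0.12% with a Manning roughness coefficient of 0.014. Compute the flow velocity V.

Flow area A = b·y = 3.75 × 2.81 = 10.54 m². Wetted perimeter P = b + 2y = 3.75 + 2×2.81 = 9.37 m.
Hydraulic radius R = A/P = 10.54/9.37 = 1.125 m.
From Manning's equation, V = (1/n) R^(2/3) S^(1/2) = (1/0.014) × 1.125^(2/3) × 0.0012^(1/2) = 2.68 m/s.

V = 2.68 m/s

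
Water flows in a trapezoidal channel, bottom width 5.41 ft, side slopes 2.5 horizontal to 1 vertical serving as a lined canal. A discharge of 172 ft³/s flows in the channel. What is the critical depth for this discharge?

y_c = 2.25 ft

At critical depth, Q² T / (g A³) = 1, i.e. A³/T = Q²/g = 172²/32.2 = 918.8.
At y = 2.53 ft: A³/T = 1449 — over.
At y = 1.56 ft: A³/T = 231.9 — short.
At y = 2.25 ft: A³/T = 918.7 — close enough.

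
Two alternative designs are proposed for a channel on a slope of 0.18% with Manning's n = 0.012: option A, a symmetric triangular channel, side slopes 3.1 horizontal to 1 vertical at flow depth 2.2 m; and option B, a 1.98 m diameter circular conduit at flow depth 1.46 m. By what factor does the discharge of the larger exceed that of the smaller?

Channel A: For a triangular section with side slope z = 3.1: A = zy² = 3.1×2.2² = 15 m²; P = 2y√(1+z²) = 2×2.2×3.257 = 14.33 m. Hydraulic radius R = A/P = 15/14.33 = 1.047 m. Q_A = (1/0.012)·15·1.047^(2/3)·√0.0018 = 54.69 m³/s.
Channel B: For a circular section of diameter D = 1.98 m at depth y = 1.46 m, the central angle is θ = 2 arccos(1 − 2y/D) = 4.131 rad. Then A = (D²/8)(θ − sin θ) = 2.434 m² and P = Dθ/2 = 4.09 m. Hydraulic radius R = A/P = 2.434/4.09 = 0.5951 m. Q_B = (1/0.012)·2.434·0.5951^(2/3)·√0.0018 = 6.088 m³/s.
The larger discharge is 54.69 m³/s and the smaller is 6.088 m³/s; the ratio is 8.98.

8.98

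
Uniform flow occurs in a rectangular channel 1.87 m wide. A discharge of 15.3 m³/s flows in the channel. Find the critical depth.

y_c = 1.9 m

For a rectangular channel, critical depth y_c = (q²/g)^(1/3) where q = Q/b = 15.3/1.87 = 8.182 m²/s.
So y_c = (8.182²/9.81)^(1/3) = 1.9 m.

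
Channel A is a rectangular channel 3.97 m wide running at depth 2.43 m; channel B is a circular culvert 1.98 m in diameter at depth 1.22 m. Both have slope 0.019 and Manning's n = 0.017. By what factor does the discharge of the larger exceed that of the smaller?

Channel A: Flow area A = b·y = 3.97 × 2.43 = 9.647 m². Wetted perimeter P = b + 2y = 3.97 + 2×2.43 = 8.83 m. Hydraulic radius R = A/P = 9.647/8.83 = 1.093 m. Q_A = (1/0.017)·9.647·1.093^(2/3)·√0.019 = 82.98 m³/s.
Channel B: For a circular section of diameter D = 1.98 m at depth y = 1.22 m, the central angle is θ = 2 arccos(1 − 2y/D) = 3.611 rad. Then A = (D²/8)(θ − sin θ) = 1.991 m² and P = Dθ/2 = 3.574 m. Hydraulic radius R = A/P = 1.991/3.574 = 0.557 m. Q_B = (1/0.017)·1.991·0.557^(2/3)·√0.019 = 10.93 m³/s.
The larger discharge is 82.98 m³/s and the smaller is 10.93 m³/s; the ratio is 7.59.

7.59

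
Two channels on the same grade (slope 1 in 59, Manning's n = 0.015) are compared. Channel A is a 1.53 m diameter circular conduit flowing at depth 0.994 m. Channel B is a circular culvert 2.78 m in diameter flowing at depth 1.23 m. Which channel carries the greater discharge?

Channel A: For a circular section of diameter D = 1.53 m at depth y = 0.994 m, the central angle is θ = 2 arccos(1 − 2y/D) = 3.75 rad. Then A = (D²/8)(θ − sin θ) = 1.264 m² and P = Dθ/2 = 2.868 m. Hydraulic radius R = A/P = 1.264/2.868 = 0.4408 m. Q_A = (1/0.015)·1.264·0.4408^(2/3)·√0.01695 = 6.356 m³/s.
Channel B: For a circular section of diameter D = 2.78 m at depth y = 1.23 m, the central angle is θ = 2 arccos(1 − 2y/D) = 2.911 rad. Then A = (D²/8)(θ − sin θ) = 2.591 m² and P = Dθ/2 = 4.046 m. Hydraulic radius R = A/P = 2.591/4.046 = 0.6404 m. Q_B = (1/0.015)·2.591·0.6404^(2/3)·√0.01695 = 16.71 m³/s.
Q_A = 6.356 m³/s vs Q_B = 16.71 m³/s, so channel B carries more.

channel B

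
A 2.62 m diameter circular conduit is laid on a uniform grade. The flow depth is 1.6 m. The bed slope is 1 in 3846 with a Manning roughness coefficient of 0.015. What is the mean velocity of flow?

For a circular section of diameter D = 2.62 m at depth y = 1.6 m, the central angle is θ = 2 arccos(1 − 2y/D) = 3.588 rad. Then A = (D²/8)(θ − sin θ) = 3.449 m² and P = Dθ/2 = 4.7 m.
Hydraulic radius R = A/P = 3.449/4.7 = 0.7338 m.
From Manning's equation, V = (1/n) R^(2/3) S^(1/2) = (1/0.015) × 0.7338^(2/3) × 0.00026^(1/2) = 0.875 m/s.

V = 0.875 m/s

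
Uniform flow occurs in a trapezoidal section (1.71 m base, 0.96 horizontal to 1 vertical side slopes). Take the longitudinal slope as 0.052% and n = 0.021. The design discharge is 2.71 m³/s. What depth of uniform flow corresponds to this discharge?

y_n = 1.16 m

Manning's equation rearranged: A R^(2/3) = nQ / (1·√S) = 0.021 × 2.71 / (√0.00052) = 2.496.
Trying y = 1.35 m: A R^(2/3) = 3.333 — too large.
Trying y = 1.16 m: A R^(2/3) = 2.495 — matches.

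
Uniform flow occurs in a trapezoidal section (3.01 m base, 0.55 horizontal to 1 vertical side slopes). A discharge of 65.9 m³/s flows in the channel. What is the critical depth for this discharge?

At critical depth, Q² T / (g A³) = 1, i.e. A³/T = Q²/g = 65.9²/9.81 = 442.7.
Try y = 2.47 m: A³/T = 219.4 — low.
Try y = 3.35 m: A³/T = 641.6 — high.
Try y = 3.02 m: A³/T = 443.3 — matches.

y_c = 3.02 m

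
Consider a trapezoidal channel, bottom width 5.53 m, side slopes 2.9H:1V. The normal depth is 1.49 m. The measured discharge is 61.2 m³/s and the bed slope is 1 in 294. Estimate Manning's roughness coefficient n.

n = 0.014

With bottom width b = 5.53 m and side slope z = 2.9: A = (b + zy)y = (5.53 + 2.9×1.49)×1.49 = 14.68 m²; P = b + 2y√(1+z²) = 5.53 + 2×1.49×3.068 = 14.67 m.
Hydraulic radius R = A/P = 14.68/14.67 = 1 m.
Rearranging Manning's equation: n = (1/Q) A R^(2/3) S^(1/2) = (1/61.2) × 14.68 × 1^(2/3) × √0.003401 = 0.014.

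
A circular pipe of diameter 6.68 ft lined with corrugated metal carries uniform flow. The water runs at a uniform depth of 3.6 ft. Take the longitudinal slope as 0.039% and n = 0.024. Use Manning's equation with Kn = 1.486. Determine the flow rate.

For a circular section of diameter D = 6.68 ft at depth y = 3.6 ft, the central angle is θ = 2 arccos(1 − 2y/D) = 3.297 rad. Then A = (D²/8)(θ − sin θ) = 19.26 ft² and P = Dθ/2 = 11.01 ft.
Hydraulic radius R = A/P = 19.26/11.01 = 1.749 ft.
Manning's equation: Q = (1.486/n) A R^(2/3) S^(1/2) = (1.486/0.024) × 19.26 × 1.749^(2/3) × 0.00039^(1/2) = 34.2 ft³/s.

Q = 34.2 ft³/s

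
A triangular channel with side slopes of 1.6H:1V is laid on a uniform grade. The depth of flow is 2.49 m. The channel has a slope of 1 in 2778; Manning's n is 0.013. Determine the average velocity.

V = 1.51 m/s

For a triangular section with side slope z = 1.6: A = zy² = 1.6×2.49² = 9.92 m²; P = 2y√(1+z²) = 2×2.49×1.887 = 9.396 m.
Hydraulic radius R = A/P = 9.92/9.396 = 1.056 m.
From Manning's equation, V = (1/n) R^(2/3) S^(1/2) = (1/0.013) × 1.056^(2/3) × 0.00036^(1/2) = 1.51 m/s.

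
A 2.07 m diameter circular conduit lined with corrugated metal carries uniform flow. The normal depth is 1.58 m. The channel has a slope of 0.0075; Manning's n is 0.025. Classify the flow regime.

For a circular section of diameter D = 2.07 m at depth y = 1.58 m, the central angle is θ = 2 arccos(1 − 2y/D) = 4.251 rad. Then A = (D²/8)(θ − sin θ) = 2.756 m² and P = Dθ/2 = 4.399 m.
Hydraulic radius R = A/P = 2.756/4.399 = 0.6265 m.
V = (1/n) R^(2/3) √S = (1/0.025) × 0.6265^(2/3) × √0.0075 = 2.536 m/s. Hydraulic depth D_h = A/T = 2.756/1.76 = 1.566 m.
Froude number Fr = V/√(g·D_h) = 2.536/√(9.81×1.566) = 0.647, which is less than 1, so the flow is subcritical.

subcritical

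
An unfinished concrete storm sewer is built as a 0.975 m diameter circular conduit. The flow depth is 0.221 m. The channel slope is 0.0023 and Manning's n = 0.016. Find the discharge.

For a circular section of diameter D = 0.975 m at depth y = 0.221 m, the central angle is θ = 2 arccos(1 − 2y/D) = 1.985 rad. Then A = (D²/8)(θ − sin θ) = 0.1271 m² and P = Dθ/2 = 0.9676 m.
Hydraulic radius R = A/P = 0.1271/0.9676 = 0.1313 m.
Manning's equation: Q = (1/n) A R^(2/3) S^(1/2) = (1/0.016) × 0.1271 × 0.1313^(2/3) × 0.0023^(1/2) = 0.0984 m³/s.

Q = 0.0984 m³/s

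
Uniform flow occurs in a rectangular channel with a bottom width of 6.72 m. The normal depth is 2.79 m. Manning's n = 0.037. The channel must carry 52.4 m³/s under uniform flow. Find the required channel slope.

Flow area A = b·y = 6.72 × 2.79 = 18.75 m². Wetted perimeter P = b + 2y = 6.72 + 2×2.79 = 12.3 m.
Hydraulic radius R = A/P = 18.75/12.3 = 1.524 m.
From Manning's equation, S = [nQ / (1 A R^(2/3))]² = [0.037 × 52.4 / (1 × 18.75 × 1.524^(2/3))]² = 0.0061.

S = 0.0061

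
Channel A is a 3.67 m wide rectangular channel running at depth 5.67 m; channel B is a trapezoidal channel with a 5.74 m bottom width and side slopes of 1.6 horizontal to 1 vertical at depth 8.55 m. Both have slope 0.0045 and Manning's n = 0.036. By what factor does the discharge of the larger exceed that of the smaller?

17.2

Channel A: Flow area A = b·y = 3.67 × 5.67 = 20.81 m². Wetted perimeter P = b + 2y = 3.67 + 2×5.67 = 15.01 m. Hydraulic radius R = A/P = 20.81/15.01 = 1.386 m. Q_A = (1/0.036)·20.81·1.386^(2/3)·√0.0045 = 48.21 m³/s.
Channel B: With bottom width b = 5.74 m and side slope z = 1.6: A = (b + zy)y = (5.74 + 1.6×8.55)×8.55 = 166 m²; P = b + 2y√(1+z²) = 5.74 + 2×8.55×1.887 = 38 m. Hydraulic radius R = A/P = 166/38 = 4.369 m. Q_B = (1/0.036)·166·4.369^(2/3)·√0.0045 = 826.9 m³/s.
The larger discharge is 826.9 m³/s and the smaller is 48.21 m³/s; the ratio is 17.2.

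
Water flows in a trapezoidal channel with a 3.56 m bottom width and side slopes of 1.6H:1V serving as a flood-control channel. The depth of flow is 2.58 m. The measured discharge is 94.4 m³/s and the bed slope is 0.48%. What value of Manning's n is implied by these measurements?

With bottom width b = 3.56 m and side slope z = 1.6: A = (b + zy)y = (3.56 + 1.6×2.58)×2.58 = 19.84 m²; P = b + 2y√(1+z²) = 3.56 + 2×2.58×1.887 = 13.3 m.
Hydraulic radius R = A/P = 19.84/13.3 = 1.492 m.
Rearranging Manning's equation: n = (1/Q) A R^(2/3) S^(1/2) = (1/94.4) × 19.84 × 1.492^(2/3) × √0.0048 = 0.019.

n = 0.019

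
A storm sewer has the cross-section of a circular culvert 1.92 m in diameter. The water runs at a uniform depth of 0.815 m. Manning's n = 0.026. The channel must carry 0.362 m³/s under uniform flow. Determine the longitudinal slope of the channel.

S = 0.0002

For a circular section of diameter D = 1.92 m at depth y = 0.815 m, the central angle is θ = 2 arccos(1 − 2y/D) = 2.838 rad. Then A = (D²/8)(θ − sin θ) = 1.17 m² and P = Dθ/2 = 2.725 m.
Hydraulic radius R = A/P = 1.17/2.725 = 0.4295 m.
From Manning's equation, S = [nQ / (1 A R^(2/3))]² = [0.026 × 0.362 / (1 × 1.17 × 0.4295^(2/3))]² = 0.0002.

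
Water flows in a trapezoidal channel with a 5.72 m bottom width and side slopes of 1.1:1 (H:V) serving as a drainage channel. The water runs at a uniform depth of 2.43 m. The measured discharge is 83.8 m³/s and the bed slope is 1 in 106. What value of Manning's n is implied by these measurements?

With bottom width b = 5.72 m and side slope z = 1.1: A = (b + zy)y = (5.72 + 1.1×2.43)×2.43 = 20.39 m²; P = b + 2y√(1+z²) = 5.72 + 2×2.43×1.487 = 12.94 m.
Hydraulic radius R = A/P = 20.39/12.94 = 1.576 m.
Rearranging Manning's equation: n = (1/Q) A R^(2/3) S^(1/2) = (1/83.8) × 20.39 × 1.576^(2/3) × √0.009434 = 0.032.

n = 0.032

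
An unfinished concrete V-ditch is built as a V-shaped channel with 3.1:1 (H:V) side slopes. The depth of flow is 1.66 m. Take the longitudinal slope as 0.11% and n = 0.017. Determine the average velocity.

V = 1.67 m/s

For a triangular section with side slope z = 3.1: A = zy² = 3.1×1.66² = 8.542 m²; P = 2y√(1+z²) = 2×1.66×3.257 = 10.81 m.
Hydraulic radius R = A/P = 8.542/10.81 = 0.7899 m.
From Manning's equation, V = (1/n) R^(2/3) S^(1/2) = (1/0.017) × 0.7899^(2/3) × 0.0011^(1/2) = 1.67 m/s.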